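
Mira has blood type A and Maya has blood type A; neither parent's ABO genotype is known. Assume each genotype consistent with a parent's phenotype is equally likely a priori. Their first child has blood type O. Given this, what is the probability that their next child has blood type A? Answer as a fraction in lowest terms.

3/4

Possible genotypes: Mira ∈ {AA, AO}; Maya ∈ {AA, AO}.
Weight each parental genotype pair by prior × P(type-O child):
  AO × AO: posterior weight 1; P(next child type A) = 3/4.
Weighted sum = 3/4.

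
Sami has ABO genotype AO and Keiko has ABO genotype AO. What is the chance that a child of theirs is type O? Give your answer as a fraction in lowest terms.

1/4

ABO cross AO × AO → offspring phenotypes: 1/4 O, 3/4 A.
So P(type O) = 1/4.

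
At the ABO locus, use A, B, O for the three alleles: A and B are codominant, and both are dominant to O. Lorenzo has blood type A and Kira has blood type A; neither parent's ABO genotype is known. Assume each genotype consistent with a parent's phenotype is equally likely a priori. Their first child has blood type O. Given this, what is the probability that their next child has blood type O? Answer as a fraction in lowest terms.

Possible genotypes: Lorenzo ∈ {AA, AO}; Kira ∈ {AA, AO}.
Weight each parental genotype pair by prior × P(type-O child):
  AO × AO: posterior weight 1; P(next child type O) = 1/4.
Weighted sum = 1/4.

1/4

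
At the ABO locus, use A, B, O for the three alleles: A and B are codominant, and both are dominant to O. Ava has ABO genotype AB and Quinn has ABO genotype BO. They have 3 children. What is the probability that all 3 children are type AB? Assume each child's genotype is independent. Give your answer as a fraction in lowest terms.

ABO cross AB × BO → 1/4 A, 1/2 B, 1/4 AB.
So P(type AB) = 1/4 per child.
All 3 independent: (1/4)^3 = 1/64.

1/64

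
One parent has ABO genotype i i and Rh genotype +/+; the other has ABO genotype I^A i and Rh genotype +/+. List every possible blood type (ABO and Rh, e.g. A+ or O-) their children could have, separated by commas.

O+, A+

Gametes from i i × I^A i give offspring ABO genotypes I^A i, i i, i.e. phenotypes O, A.
Rh cross +/+ × +/+ → phenotypes Rh+.
Combining independently: O+, A+.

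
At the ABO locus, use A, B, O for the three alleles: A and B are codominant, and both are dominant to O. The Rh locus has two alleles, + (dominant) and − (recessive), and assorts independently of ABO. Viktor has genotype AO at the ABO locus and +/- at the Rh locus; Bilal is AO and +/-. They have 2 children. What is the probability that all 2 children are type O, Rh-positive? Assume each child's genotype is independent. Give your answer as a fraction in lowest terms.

ABO cross AO × AO → 1/4 O, 3/4 A.
Rh cross +/- × +/- → 3/4 Rh+, 1/4 Rh-; so P(type O, Rh-positive) = 1/4 × 3/4 = 3/16 per child.
All 2 independent: (3/16)^2 = 9/256.

9/256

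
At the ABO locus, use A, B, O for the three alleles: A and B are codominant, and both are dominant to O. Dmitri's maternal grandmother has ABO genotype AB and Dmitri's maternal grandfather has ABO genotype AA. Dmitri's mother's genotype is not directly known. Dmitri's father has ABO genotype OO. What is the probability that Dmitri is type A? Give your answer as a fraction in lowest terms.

3/4

Dmitri's mother's ABO genotype from AB × AA: 1/2 AA, 1/2 AB.
Crossing each possibility with the father OO and summing P(type A): 1/2·1 + 1/2·1/2 = 3/4.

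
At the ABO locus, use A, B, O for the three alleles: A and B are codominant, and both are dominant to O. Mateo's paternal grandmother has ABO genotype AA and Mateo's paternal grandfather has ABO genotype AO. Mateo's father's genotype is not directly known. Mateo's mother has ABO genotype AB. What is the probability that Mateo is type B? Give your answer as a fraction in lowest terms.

1/8

Mateo's father's ABO genotype from AA × AO: 1/2 AA, 1/2 AO.
Crossing each possibility with the mother AB and summing P(type B): 1/2·0 + 1/2·1/4 = 1/8.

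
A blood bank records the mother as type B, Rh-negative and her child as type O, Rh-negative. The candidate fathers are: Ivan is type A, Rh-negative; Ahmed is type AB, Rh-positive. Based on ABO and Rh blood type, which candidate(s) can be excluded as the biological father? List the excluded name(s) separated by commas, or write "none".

Ahmed

A candidate is excluded only if no genotype consistent with his phenotype could produce a type O, Rh-negative child with a type B, Rh-negative mother.
Ahmed (type AB, Rh+): no genotype consistent with that phenotype can produce a type-O Rh- child with a type-B mother.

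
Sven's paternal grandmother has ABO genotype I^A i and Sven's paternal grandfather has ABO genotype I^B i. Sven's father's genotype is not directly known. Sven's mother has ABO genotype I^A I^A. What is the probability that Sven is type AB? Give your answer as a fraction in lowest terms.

1/4

Sven's father's ABO genotype from I^A i × I^B i: 1/4 I^A I^B, 1/4 I^A i, 1/4 I^B i, 1/4 i i.
Crossing each possibility with the mother I^A I^A and summing P(type AB): 1/4·1/2 + 1/4·0 + 1/4·1/2 + 1/4·0 = 1/4.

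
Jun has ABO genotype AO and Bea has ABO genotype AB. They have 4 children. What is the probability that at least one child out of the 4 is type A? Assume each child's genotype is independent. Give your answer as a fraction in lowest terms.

15/16

ABO cross AO × AB → 1/2 A, 1/4 B, 1/4 AB.
So P(type A) = 1/2 per child.
P(none) = (1/2)^4 = 1/16; P(at least one) = 1 − 1/16 = 15/16.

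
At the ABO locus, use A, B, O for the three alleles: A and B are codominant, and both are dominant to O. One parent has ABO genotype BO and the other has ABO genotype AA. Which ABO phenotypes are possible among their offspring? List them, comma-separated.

A, AB

Gametes from BO × AA give offspring ABO genotypes AB, AO, i.e. phenotypes A, AB.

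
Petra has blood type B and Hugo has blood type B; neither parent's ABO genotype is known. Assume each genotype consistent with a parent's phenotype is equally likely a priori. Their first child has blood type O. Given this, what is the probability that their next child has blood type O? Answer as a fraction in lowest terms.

Possible genotypes: Petra ∈ {I^B I^B, I^B i}; Hugo ∈ {I^B I^B, I^B i}.
Weight each parental genotype pair by prior × P(type-O child):
  I^B i × I^B i: posterior weight 1; P(next child type O) = 1/4.
Weighted sum = 1/4.

1/4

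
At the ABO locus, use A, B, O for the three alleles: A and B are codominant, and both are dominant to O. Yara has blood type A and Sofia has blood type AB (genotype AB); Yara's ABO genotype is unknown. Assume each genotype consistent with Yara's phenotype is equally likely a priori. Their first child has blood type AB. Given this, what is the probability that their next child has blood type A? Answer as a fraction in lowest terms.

1/2

Possible genotypes: Yara ∈ {AA, AO}; Sofia ∈ {AB}.
Weight each parental genotype pair by prior × P(type-AB child):
  AA × AB: posterior weight 2/3; P(next child type A) = 1/2.
  AO × AB: posterior weight 1/3; P(next child type A) = 1/2.
Weighted sum = 1/2.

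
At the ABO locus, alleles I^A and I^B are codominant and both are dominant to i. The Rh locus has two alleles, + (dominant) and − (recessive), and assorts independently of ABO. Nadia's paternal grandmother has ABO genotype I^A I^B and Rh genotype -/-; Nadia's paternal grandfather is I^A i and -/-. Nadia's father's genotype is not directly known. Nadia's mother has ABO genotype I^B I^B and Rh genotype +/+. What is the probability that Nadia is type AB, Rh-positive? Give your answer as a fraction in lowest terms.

1/2

Nadia's father's ABO genotype from I^A I^B × I^A i: 1/4 I^A I^A, 1/4 I^A I^B, 1/4 I^A i, 1/4 I^B i.
Crossing each possibility with the mother I^B I^B and summing P(type AB): 1/4·1 + 1/4·1/2 + 1/4·1/2 + 1/4·0 = 1/2.
Similarly for Rh via the father's Rh distribution: P(Rh+) = 1.
Independent loci: 1/2 × 1 = 1/2.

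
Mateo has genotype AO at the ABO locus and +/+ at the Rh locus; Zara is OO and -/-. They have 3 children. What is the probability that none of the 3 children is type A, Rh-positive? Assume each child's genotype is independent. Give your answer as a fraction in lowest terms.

1/8

ABO cross AO × OO → 1/2 O, 1/2 A.
Rh cross +/+ × -/- → 1 Rh+; so P(type A, Rh-positive) = 1/2 × 1 = 1/2 per child.
P(not type A, Rh-positive) = 1/2 for one child; (1/2)^3 = 1/8.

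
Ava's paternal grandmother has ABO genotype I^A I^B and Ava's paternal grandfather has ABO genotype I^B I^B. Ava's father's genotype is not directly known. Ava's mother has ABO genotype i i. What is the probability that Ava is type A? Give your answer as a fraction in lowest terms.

Ava's father's ABO genotype from I^A I^B × I^B I^B: 1/2 I^A I^B, 1/2 I^B I^B.
Crossing each possibility with the mother i i and summing P(type A): 1/2·1/2 + 1/2·0 = 1/4.

1/4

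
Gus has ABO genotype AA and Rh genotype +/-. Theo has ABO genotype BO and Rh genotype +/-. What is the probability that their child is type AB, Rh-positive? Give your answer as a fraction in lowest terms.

3/8

ABO cross AA × BO → offspring phenotypes: 1/2 A, 1/2 AB.
Rh cross +/- × +/- → 3/4 Rh+, 1/4 Rh-.
Independent loci: P(type AB, Rh-positive) = 1/2 × 3/4 = 3/8.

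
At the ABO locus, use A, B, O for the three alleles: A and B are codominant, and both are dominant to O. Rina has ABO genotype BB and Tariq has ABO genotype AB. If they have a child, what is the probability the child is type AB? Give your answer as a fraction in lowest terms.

ABO cross BB × AB → offspring phenotypes: 1/2 B, 1/2 AB.
So P(type AB) = 1/2.

1/2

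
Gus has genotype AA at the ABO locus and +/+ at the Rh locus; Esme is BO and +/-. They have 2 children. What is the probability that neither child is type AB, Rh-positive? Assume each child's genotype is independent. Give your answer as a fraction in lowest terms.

1/4

ABO cross AA × BO → 1/2 A, 1/2 AB.
Rh cross +/+ × +/- → 1 Rh+; so P(type AB, Rh-positive) = 1/2 × 1 = 1/2 per child.
P(not type AB, Rh-positive) = 1/2 for one child; (1/2)^2 = 1/4.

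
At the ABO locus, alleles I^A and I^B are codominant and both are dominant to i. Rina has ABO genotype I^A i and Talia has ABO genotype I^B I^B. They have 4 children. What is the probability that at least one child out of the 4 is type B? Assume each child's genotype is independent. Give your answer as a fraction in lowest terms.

ABO cross I^A i × I^B I^B → 1/2 B, 1/2 AB.
So P(type B) = 1/2 per child.
P(none) = (1/2)^4 = 1/16; P(at least one) = 1 − 1/16 = 15/16.

15/16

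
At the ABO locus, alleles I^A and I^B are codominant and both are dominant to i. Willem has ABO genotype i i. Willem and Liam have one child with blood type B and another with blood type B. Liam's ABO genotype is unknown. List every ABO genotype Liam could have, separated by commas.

I^A I^B, I^B I^B, I^B i

For each candidate genotype of Liam, check whether crossing it with i i can produce every observed child phenotype.
  I^A I^A → possible child types {A} ✗
  I^A I^B → possible child types {A, B} ✓
  I^A i → possible child types {O, A} ✗
  I^B I^B → possible child types {B} ✓
  I^B i → possible child types {O, B} ✓
  i i → possible child types {O} ✗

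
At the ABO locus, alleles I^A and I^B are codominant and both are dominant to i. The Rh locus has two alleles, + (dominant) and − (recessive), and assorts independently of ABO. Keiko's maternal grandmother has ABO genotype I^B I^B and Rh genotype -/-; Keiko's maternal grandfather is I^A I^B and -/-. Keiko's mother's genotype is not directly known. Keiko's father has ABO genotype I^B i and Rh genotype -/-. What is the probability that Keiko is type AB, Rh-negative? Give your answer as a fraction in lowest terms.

1/8

Keiko's mother's ABO genotype from I^B I^B × I^A I^B: 1/2 I^A I^B, 1/2 I^B I^B.
Crossing each possibility with the father I^B i and summing P(type AB): 1/2·1/4 + 1/2·0 = 1/8.
Similarly for Rh via the mother's Rh distribution: P(Rh-) = 1.
Independent loci: 1/8 × 1 = 1/8.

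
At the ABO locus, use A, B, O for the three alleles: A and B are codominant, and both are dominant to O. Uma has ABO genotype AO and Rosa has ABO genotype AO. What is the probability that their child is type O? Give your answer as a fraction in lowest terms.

1/4

ABO cross AO × AO → offspring phenotypes: 1/4 O, 3/4 A.
So P(type O) = 1/4.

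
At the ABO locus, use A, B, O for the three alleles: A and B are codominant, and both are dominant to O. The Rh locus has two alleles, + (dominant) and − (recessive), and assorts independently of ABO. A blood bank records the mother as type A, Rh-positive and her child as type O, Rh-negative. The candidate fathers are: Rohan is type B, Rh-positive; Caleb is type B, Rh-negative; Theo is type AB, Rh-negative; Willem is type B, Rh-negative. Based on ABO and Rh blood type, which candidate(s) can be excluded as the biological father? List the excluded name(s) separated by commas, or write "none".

Theo

A candidate is excluded only if no genotype consistent with his phenotype could produce a type O, Rh-negative child with a type A, Rh-positive mother.
Theo (type AB, Rh-): no genotype consistent with that phenotype can produce a type-O Rh- child with a type-A mother.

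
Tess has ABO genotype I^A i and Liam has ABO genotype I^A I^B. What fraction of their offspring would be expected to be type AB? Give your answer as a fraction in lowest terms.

1/4

ABO cross I^A i × I^A I^B → offspring phenotypes: 1/2 A, 1/4 B, 1/4 AB.
So P(type AB) = 1/4.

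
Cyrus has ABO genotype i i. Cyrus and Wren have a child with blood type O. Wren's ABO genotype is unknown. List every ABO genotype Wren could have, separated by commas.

I^A i, I^B i, i i

For each candidate genotype of Wren, check whether crossing it with i i can produce every observed child phenotype.
  I^A I^A → possible child types {A} ✗
  I^A I^B → possible child types {A, B} ✗
  I^A i → possible child types {O, A} ✓
  I^B I^B → possible child types {B} ✗
  I^B i → possible child types {O, B} ✓
  i i → possible child types {O} ✓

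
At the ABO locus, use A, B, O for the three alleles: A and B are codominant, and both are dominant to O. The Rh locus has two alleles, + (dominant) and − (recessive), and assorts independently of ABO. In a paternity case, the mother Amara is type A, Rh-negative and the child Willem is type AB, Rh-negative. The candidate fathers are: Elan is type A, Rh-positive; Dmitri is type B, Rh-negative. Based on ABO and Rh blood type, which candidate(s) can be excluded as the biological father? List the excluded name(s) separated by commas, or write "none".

A candidate is excluded only if no genotype consistent with his phenotype could produce a type AB, Rh-negative child with a type A, Rh-negative mother.
Elan (type A, Rh+): no genotype consistent with that phenotype can produce a type-AB Rh- child with a type-A mother.

Elan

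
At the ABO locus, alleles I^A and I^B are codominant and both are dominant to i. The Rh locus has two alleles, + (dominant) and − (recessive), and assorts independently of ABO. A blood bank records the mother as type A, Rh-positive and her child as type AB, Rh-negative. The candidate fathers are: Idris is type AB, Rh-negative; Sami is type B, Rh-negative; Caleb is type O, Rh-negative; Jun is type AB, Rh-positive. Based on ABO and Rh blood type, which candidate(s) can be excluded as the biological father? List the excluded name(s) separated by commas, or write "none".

Caleb

A candidate is excluded only if no genotype consistent with his phenotype could produce a type AB, Rh-negative child with a type A, Rh-positive mother.
Caleb (type O, Rh-): no genotype consistent with that phenotype can produce a type-AB Rh- child with a type-A mother.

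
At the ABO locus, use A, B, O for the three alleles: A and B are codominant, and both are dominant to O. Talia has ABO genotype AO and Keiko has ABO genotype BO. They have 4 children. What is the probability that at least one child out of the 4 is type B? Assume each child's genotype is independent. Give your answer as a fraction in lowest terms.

ABO cross AO × BO → 1/4 O, 1/4 A, 1/4 B, 1/4 AB.
So P(type B) = 1/4 per child.
P(none) = (3/4)^4 = 81/256; P(at least one) = 1 − 81/256 = 175/256.

175/256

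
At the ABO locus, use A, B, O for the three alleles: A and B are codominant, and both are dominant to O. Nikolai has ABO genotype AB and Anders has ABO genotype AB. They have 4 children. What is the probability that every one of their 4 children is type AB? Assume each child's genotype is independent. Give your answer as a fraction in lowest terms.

ABO cross AB × AB → 1/4 A, 1/4 B, 1/2 AB.
So P(type AB) = 1/2 per child.
All 4 independent: (1/2)^4 = 1/16.

1/16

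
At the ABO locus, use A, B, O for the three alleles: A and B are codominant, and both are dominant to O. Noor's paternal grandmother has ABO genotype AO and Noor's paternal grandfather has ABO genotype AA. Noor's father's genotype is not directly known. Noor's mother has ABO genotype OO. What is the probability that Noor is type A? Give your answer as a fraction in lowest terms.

Noor's father's ABO genotype from AO × AA: 1/2 AA, 1/2 AO.
Crossing each possibility with the mother OO and summing P(type A): 1/2·1 + 1/2·1/2 = 3/4.

3/4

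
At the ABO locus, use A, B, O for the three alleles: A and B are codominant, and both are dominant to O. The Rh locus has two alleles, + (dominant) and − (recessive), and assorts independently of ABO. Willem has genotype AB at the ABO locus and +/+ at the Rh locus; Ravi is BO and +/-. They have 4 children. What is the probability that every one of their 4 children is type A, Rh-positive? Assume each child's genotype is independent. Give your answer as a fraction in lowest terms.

ABO cross AB × BO → 1/4 A, 1/2 B, 1/4 AB.
Rh cross +/+ × +/- → 1 Rh+; so P(type A, Rh-positive) = 1/4 × 1 = 1/4 per child.
All 4 independent: (1/4)^4 = 1/256.

1/256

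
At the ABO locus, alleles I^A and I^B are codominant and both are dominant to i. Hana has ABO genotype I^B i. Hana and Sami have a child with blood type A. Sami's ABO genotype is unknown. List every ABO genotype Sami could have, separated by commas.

I^A I^A, I^A I^B, I^A i

For each candidate genotype of Sami, check whether crossing it with I^B i can produce every observed child phenotype.
  I^A I^A → possible child types {A, AB} ✓
  I^A I^B → possible child types {A, B, AB} ✓
  I^A i → possible child types {O, A, B, AB} ✓
  I^B I^B → possible child types {B} ✗
  I^B i → possible child types {O, B} ✗
  i i → possible child types {O, B} ✗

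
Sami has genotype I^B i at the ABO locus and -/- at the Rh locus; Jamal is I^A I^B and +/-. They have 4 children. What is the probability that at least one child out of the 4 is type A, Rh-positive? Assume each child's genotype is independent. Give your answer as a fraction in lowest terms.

1695/4096

ABO cross I^B i × I^A I^B → 1/4 A, 1/2 B, 1/4 AB.
Rh cross -/- × +/- → 1/2 Rh+, 1/2 Rh-; so P(type A, Rh-positive) = 1/4 × 1/2 = 1/8 per child.
P(none) = (7/8)^4 = 2401/4096; P(at least one) = 1 − 2401/4096 = 1695/4096.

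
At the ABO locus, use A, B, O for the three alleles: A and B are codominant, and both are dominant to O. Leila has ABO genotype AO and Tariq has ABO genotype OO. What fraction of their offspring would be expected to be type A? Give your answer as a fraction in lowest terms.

ABO cross AO × OO → offspring phenotypes: 1/2 O, 1/2 A.
So P(type A) = 1/2.

1/2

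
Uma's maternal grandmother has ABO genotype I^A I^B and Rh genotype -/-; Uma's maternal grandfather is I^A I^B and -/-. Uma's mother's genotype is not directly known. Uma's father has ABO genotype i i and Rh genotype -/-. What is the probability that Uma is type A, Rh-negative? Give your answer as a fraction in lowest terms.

1/2

Uma's mother's ABO genotype from I^A I^B × I^A I^B: 1/4 I^A I^A, 1/2 I^A I^B, 1/4 I^B I^B.
Crossing each possibility with the father i i and summing P(type A): 1/4·1 + 1/2·1/2 + 1/4·0 = 1/2.
Similarly for Rh via the mother's Rh distribution: P(Rh-) = 1.
Independent loci: 1/2 × 1 = 1/2.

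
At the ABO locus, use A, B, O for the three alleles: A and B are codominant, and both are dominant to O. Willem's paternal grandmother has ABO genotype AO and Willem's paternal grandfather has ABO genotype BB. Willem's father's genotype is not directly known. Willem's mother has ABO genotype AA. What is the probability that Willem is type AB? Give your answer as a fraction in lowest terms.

1/2

Willem's father's ABO genotype from AO × BB: 1/2 AB, 1/2 BO.
Crossing each possibility with the mother AA and summing P(type AB): 1/2·1/2 + 1/2·1/2 = 1/2.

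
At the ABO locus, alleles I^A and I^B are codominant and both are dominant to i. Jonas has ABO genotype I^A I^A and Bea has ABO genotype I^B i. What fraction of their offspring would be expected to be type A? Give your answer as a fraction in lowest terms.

ABO cross I^A I^A × I^B i → offspring phenotypes: 1/2 A, 1/2 AB.
So P(type A) = 1/2.

1/2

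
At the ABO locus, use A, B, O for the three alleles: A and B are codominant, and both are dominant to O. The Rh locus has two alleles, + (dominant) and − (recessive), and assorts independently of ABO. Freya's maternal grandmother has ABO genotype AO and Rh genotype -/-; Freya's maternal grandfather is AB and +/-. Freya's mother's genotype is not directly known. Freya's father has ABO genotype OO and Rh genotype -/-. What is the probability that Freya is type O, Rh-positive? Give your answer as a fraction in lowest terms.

1/16

Freya's mother's ABO genotype from AO × AB: 1/4 AA, 1/4 AB, 1/4 AO, 1/4 BO.
Crossing each possibility with the father OO and summing P(type O): 1/4·0 + 1/4·0 + 1/4·1/2 + 1/4·1/2 = 1/4.
Similarly for Rh via the mother's Rh distribution: P(Rh+) = 1/4.
Independent loci: 1/4 × 1/4 = 1/16.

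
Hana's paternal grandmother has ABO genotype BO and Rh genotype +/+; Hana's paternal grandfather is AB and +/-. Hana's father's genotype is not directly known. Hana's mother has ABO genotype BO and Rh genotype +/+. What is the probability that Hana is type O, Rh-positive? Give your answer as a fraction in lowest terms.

Hana's father's ABO genotype from BO × AB: 1/4 AB, 1/4 AO, 1/4 BB, 1/4 BO.
Crossing each possibility with the mother BO and summing P(type O): 1/4·0 + 1/4·1/4 + 1/4·0 + 1/4·1/4 = 1/8.
Similarly for Rh via the father's Rh distribution: P(Rh+) = 1.
Independent loci: 1/8 × 1 = 1/8.

1/8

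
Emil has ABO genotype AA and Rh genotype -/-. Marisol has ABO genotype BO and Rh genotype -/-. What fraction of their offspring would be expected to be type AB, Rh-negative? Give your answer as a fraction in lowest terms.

ABO cross AA × BO → offspring phenotypes: 1/2 A, 1/2 AB.
Rh cross -/- × -/- → 1 Rh-.
Independent loci: P(type AB, Rh-negative) = 1/2 × 1 = 1/2.

1/2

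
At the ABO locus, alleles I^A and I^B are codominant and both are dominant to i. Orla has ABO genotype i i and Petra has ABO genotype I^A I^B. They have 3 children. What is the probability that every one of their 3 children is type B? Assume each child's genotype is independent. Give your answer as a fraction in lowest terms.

ABO cross i i × I^A I^B → 1/2 A, 1/2 B.
So P(type B) = 1/2 per child.
All 3 independent: (1/2)^3 = 1/8.

1/8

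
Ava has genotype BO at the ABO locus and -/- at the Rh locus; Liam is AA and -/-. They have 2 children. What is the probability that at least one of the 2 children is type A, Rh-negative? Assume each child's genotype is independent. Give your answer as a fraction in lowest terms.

3/4

ABO cross BO × AA → 1/2 A, 1/2 AB.
Rh cross -/- × -/- → 1 Rh-; so P(type A, Rh-negative) = 1/2 × 1 = 1/2 per child.
P(none) = (1/2)^2 = 1/4; P(at least one) = 1 − 1/4 = 3/4.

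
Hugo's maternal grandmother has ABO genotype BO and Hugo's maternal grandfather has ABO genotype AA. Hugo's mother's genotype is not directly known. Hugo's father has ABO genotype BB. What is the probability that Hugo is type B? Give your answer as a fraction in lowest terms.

Hugo's mother's ABO genotype from BO × AA: 1/2 AB, 1/2 AO.
Crossing each possibility with the father BB and summing P(type B): 1/2·1/2 + 1/2·1/2 = 1/2.

1/2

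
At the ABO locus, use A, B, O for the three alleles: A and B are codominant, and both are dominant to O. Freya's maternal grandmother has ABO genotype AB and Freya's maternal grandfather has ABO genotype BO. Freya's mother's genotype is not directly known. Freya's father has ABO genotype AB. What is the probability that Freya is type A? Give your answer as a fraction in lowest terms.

1/4

Freya's mother's ABO genotype from AB × BO: 1/4 AB, 1/4 AO, 1/4 BB, 1/4 BO.
Crossing each possibility with the father AB and summing P(type A): 1/4·1/4 + 1/4·1/2 + 1/4·0 + 1/4·1/4 = 1/4.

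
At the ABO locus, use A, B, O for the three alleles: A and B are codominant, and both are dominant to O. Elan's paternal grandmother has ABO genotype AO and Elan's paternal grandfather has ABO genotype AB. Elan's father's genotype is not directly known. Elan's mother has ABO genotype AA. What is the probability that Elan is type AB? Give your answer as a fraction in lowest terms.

1/4

Elan's father's ABO genotype from AO × AB: 1/4 AA, 1/4 AB, 1/4 AO, 1/4 BO.
Crossing each possibility with the mother AA and summing P(type AB): 1/4·0 + 1/4·1/2 + 1/4·0 + 1/4·1/2 = 1/4.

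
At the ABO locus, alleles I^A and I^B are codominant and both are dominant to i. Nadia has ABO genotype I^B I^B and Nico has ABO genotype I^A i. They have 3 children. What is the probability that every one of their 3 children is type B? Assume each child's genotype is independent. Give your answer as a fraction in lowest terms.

ABO cross I^B I^B × I^A i → 1/2 B, 1/2 AB.
So P(type B) = 1/2 per child.
All 3 independent: (1/2)^3 = 1/8.

1/8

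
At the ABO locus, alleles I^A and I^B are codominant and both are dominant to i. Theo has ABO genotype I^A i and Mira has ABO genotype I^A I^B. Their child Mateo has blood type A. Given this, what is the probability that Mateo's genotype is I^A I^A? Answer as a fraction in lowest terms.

Cross I^A i × I^A I^B → 1/4 I^A I^A, 1/4 I^A I^B, 1/4 I^A i, 1/4 I^B i.
Type-A genotypes among offspring: I^A I^A (1/4), I^A i (1/4); total 1/2.
P(I^A I^A | type A) = (1/4) / (1/2) = 1/2.

1/2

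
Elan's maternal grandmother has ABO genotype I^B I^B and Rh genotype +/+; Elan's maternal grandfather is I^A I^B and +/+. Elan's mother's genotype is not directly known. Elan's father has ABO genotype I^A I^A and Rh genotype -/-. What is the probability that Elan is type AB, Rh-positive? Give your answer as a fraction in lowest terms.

3/4

Elan's mother's ABO genotype from I^B I^B × I^A I^B: 1/2 I^A I^B, 1/2 I^B I^B.
Crossing each possibility with the father I^A I^A and summing P(type AB): 1/2·1/2 + 1/2·1 = 3/4.
Similarly for Rh via the mother's Rh distribution: P(Rh+) = 1.
Independent loci: 3/4 × 1 = 3/4.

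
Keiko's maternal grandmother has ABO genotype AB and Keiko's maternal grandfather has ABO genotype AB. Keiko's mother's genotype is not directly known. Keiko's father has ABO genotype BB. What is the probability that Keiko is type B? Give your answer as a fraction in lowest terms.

1/2

Keiko's mother's ABO genotype from AB × AB: 1/4 AA, 1/2 AB, 1/4 BB.
Crossing each possibility with the father BB and summing P(type B): 1/4·0 + 1/2·1/2 + 1/4·1 = 1/2.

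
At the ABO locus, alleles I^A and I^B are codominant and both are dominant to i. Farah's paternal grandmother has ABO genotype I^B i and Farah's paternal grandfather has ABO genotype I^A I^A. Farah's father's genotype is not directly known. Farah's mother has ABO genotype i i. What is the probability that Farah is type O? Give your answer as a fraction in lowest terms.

1/4

Farah's father's ABO genotype from I^B i × I^A I^A: 1/2 I^A I^B, 1/2 I^A i.
Crossing each possibility with the mother i i and summing P(type O): 1/2·0 + 1/2·1/2 = 1/4.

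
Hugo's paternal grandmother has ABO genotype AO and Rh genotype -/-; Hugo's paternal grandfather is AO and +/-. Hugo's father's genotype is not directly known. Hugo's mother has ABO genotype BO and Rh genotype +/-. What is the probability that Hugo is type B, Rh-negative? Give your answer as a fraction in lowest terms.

3/32

Hugo's father's ABO genotype from AO × AO: 1/4 AA, 1/2 AO, 1/4 OO.
Crossing each possibility with the mother BO and summing P(type B): 1/4·0 + 1/2·1/4 + 1/4·1/2 = 1/4.
Similarly for Rh via the father's Rh distribution: P(Rh-) = 3/8.
Independent loci: 1/4 × 3/8 = 3/32.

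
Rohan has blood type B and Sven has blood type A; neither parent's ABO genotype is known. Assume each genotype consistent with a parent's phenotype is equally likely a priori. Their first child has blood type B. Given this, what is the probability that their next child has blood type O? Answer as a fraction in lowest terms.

Possible genotypes: Rohan ∈ {I^B I^B, I^B i}; Sven ∈ {I^A I^A, I^A i}.
Weight each parental genotype pair by prior × P(type-B child):
  I^B I^B × I^A i: posterior weight 2/3; P(next child type O) = 0.
  I^B i × I^A i: posterior weight 1/3; P(next child type O) = 1/4.
Weighted sum = 1/12.

1/12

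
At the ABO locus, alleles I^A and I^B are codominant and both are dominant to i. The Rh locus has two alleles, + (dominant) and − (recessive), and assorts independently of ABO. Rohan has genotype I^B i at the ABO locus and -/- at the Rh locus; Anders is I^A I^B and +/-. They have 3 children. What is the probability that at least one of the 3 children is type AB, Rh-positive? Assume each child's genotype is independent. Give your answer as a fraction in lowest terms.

169/512

ABO cross I^B i × I^A I^B → 1/4 A, 1/2 B, 1/4 AB.
Rh cross -/- × +/- → 1/2 Rh+, 1/2 Rh-; so P(type AB, Rh-positive) = 1/4 × 1/2 = 1/8 per child.
P(none) = (7/8)^3 = 343/512; P(at least one) = 1 − 343/512 = 169/512.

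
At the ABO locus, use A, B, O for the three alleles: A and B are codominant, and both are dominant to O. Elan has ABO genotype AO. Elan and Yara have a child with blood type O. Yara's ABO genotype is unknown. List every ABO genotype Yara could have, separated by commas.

AO, BO, OO

For each candidate genotype of Yara, check whether crossing it with AO can produce every observed child phenotype.
  AA → possible child types {A} ✗
  AB → possible child types {A, B, AB} ✗
  AO → possible child types {O, A} ✓
  BB → possible child types {B, AB} ✗
  BO → possible child types {O, A, B, AB} ✓
  OO → possible child types {O, A} ✓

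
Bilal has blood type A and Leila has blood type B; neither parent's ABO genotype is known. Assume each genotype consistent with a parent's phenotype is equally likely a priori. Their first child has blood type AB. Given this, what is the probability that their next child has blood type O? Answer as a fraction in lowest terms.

Possible genotypes: Bilal ∈ {AA, AO}; Leila ∈ {BB, BO}.
Weight each parental genotype pair by prior × P(type-AB child):
  AA × BB: posterior weight 4/9; P(next child type O) = 0.
  AA × BO: posterior weight 2/9; P(next child type O) = 0.
  AO × BB: posterior weight 2/9; P(next child type O) = 0.
  AO × BO: posterior weight 1/9; P(next child type O) = 1/4.
Weighted sum = 1/36.

1/36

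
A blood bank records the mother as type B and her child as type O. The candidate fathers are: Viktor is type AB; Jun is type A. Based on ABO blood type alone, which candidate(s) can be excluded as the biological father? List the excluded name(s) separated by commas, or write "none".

A candidate is excluded only if no genotype consistent with his phenotype could produce a type O child with a type B mother.
Viktor (type AB): no genotype consistent with that phenotype can produce a type-O child with a type-B mother.

Viktor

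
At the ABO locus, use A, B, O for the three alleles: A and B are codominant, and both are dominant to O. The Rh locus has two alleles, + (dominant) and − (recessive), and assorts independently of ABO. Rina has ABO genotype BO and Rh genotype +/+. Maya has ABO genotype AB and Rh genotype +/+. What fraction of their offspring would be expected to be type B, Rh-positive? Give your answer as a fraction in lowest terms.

ABO cross BO × AB → offspring phenotypes: 1/4 A, 1/2 B, 1/4 AB.
Rh cross +/+ × +/+ → 1 Rh+.
Independent loci: P(type B, Rh-positive) = 1/2 × 1 = 1/2.

1/2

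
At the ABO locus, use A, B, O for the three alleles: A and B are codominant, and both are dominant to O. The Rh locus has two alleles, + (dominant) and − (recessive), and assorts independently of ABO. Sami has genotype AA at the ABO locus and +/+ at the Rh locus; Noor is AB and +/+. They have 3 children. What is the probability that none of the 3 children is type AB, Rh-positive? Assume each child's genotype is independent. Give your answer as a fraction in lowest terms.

1/8

ABO cross AA × AB → 1/2 A, 1/2 AB.
Rh cross +/+ × +/+ → 1 Rh+; so P(type AB, Rh-positive) = 1/2 × 1 = 1/2 per child.
P(not type AB, Rh-positive) = 1/2 for one child; (1/2)^3 = 1/8.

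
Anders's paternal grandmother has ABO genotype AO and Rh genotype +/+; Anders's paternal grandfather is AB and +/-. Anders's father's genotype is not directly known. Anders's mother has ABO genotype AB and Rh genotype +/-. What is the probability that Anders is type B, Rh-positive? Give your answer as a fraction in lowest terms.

7/32

Anders's father's ABO genotype from AO × AB: 1/4 AA, 1/4 AB, 1/4 AO, 1/4 BO.
Crossing each possibility with the mother AB and summing P(type B): 1/4·0 + 1/4·1/4 + 1/4·1/4 + 1/4·1/2 = 1/4.
Similarly for Rh via the father's Rh distribution: P(Rh+) = 7/8.
Independent loci: 1/4 × 7/8 = 7/32.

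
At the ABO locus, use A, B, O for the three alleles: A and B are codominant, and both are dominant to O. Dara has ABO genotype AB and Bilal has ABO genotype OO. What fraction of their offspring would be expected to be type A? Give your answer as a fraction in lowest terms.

1/2

ABO cross AB × OO → offspring phenotypes: 1/2 A, 1/2 B.
So P(type A) = 1/2.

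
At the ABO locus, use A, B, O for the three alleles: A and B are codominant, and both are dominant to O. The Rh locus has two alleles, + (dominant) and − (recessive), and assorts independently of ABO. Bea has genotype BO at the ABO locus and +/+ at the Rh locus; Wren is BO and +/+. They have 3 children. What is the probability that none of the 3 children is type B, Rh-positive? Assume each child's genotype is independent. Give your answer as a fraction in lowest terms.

1/64

ABO cross BO × BO → 1/4 O, 3/4 B.
Rh cross +/+ × +/+ → 1 Rh+; so P(type B, Rh-positive) = 3/4 × 1 = 3/4 per child.
P(not type B, Rh-positive) = 1/4 for one child; (1/4)^3 = 1/64.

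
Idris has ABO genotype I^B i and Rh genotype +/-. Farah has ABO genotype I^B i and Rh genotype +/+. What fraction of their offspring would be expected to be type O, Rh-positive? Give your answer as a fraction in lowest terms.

1/4

ABO cross I^B i × I^B i → offspring phenotypes: 1/4 O, 3/4 B.
Rh cross +/- × +/+ → 1 Rh+.
Independent loci: P(type O, Rh-positive) = 1/4 × 1 = 1/4.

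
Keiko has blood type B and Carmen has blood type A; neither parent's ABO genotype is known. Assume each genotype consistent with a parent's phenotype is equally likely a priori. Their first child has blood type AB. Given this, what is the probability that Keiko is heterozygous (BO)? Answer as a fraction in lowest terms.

Possible genotypes: Keiko ∈ {BB, BO}; Carmen ∈ {AA, AO}.
Weight each parental genotype pair by prior × P(type-AB child):
  BB × AA: posterior weight 4/9.
  BB × AO: posterior weight 2/9.
  BO × AA: posterior weight 2/9.
  BO × AO: posterior weight 1/9.
Sum the posterior weight over pairs where Keiko is BO: 1/3.

1/3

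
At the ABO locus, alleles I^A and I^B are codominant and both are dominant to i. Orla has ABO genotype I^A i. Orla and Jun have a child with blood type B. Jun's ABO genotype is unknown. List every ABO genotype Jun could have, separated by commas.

For each candidate genotype of Jun, check whether crossing it with I^A i can produce every observed child phenotype.
  I^A I^A → possible child types {A} ✗
  I^A I^B → possible child types {A, B, AB} ✓
  I^A i → possible child types {O, A} ✗
  I^B I^B → possible child types {B, AB} ✓
  I^B i → possible child types {O, A, B, AB} ✓
  i i → possible child types {O, A} ✗

I^A I^B, I^B I^B, I^B i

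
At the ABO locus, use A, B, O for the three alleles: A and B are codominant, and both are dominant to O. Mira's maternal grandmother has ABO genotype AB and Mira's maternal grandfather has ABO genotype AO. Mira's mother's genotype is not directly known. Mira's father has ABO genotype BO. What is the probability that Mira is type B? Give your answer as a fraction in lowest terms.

Mira's mother's ABO genotype from AB × AO: 1/4 AA, 1/4 AB, 1/4 AO, 1/4 BO.
Crossing each possibility with the father BO and summing P(type B): 1/4·0 + 1/4·1/2 + 1/4·1/4 + 1/4·3/4 = 3/8.

3/8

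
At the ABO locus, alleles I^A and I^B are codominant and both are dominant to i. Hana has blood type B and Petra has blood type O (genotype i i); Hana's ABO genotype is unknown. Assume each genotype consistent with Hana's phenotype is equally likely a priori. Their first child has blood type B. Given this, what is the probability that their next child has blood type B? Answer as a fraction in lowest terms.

5/6

Possible genotypes: Hana ∈ {I^B I^B, I^B i}; Petra ∈ {i i}.
Weight each parental genotype pair by prior × P(type-B child):
  I^B I^B × i i: posterior weight 2/3; P(next child type B) = 1.
  I^B i × i i: posterior weight 1/3; P(next child type B) = 1/2.
Weighted sum = 5/6.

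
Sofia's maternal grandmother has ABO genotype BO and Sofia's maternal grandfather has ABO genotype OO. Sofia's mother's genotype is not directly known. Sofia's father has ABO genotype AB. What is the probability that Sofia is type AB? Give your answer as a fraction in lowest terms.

1/8

Sofia's mother's ABO genotype from BO × OO: 1/2 BO, 1/2 OO.
Crossing each possibility with the father AB and summing P(type AB): 1/2·1/4 + 1/2·0 = 1/8.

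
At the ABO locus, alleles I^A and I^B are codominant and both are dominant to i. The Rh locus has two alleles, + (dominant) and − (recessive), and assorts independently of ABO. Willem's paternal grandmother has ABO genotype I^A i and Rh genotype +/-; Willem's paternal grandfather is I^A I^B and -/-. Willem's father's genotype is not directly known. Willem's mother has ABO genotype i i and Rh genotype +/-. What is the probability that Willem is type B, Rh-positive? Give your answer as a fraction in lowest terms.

5/32

Willem's father's ABO genotype from I^A i × I^A I^B: 1/4 I^A I^A, 1/4 I^A I^B, 1/4 I^A i, 1/4 I^B i.
Crossing each possibility with the mother i i and summing P(type B): 1/4·0 + 1/4·1/2 + 1/4·0 + 1/4·1/2 = 1/4.
Similarly for Rh via the father's Rh distribution: P(Rh+) = 5/8.
Independent loci: 1/4 × 5/8 = 5/32.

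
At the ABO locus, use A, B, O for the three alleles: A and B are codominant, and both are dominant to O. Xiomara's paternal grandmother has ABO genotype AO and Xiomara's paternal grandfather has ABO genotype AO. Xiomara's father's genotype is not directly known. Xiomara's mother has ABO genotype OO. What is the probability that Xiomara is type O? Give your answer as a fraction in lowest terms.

1/2

Xiomara's father's ABO genotype from AO × AO: 1/4 AA, 1/2 AO, 1/4 OO.
Crossing each possibility with the mother OO and summing P(type O): 1/4·0 + 1/2·1/2 + 1/4·1 = 1/2.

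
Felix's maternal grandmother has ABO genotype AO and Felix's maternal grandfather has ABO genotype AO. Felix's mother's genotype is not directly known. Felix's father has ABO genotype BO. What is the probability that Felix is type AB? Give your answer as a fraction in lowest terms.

Felix's mother's ABO genotype from AO × AO: 1/4 AA, 1/2 AO, 1/4 OO.
Crossing each possibility with the father BO and summing P(type AB): 1/4·1/2 + 1/2·1/4 + 1/4·0 = 1/4.

1/4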